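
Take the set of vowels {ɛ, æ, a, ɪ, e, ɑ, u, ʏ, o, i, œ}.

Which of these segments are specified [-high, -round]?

Checking each segment against [-high], [-round]: /ɛ/ (mid front unrounded lax vowel), /æ/ (low front unrounded vowel), /a/ (low unrounded vowel), /e/ (mid front unrounded tense vowel), /ɑ/ (low back unrounded vowel) satisfy every feature; every other segment in the inventory fails at least one.

ɛ, æ, a, e, ɑ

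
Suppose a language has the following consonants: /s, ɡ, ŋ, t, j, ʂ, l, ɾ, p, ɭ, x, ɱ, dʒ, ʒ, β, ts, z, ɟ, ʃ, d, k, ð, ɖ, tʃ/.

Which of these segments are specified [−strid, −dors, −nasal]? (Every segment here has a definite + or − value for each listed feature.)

t, l, ɾ, p, ɭ, β, d, ð, ɖ

The [−strident] segments are /ɡ, ŋ, t, j, l, ɾ, p, ɭ, x, ɱ, β, ɟ, d, k, ð, ɖ/.
Intersecting with [−dorsal] gives /t, l, ɾ, p, ɭ, ɱ, β, d, ð, ɖ/.
Among these, [−nasal] leaves /t, l, ɾ, p, ɭ, β, d, ð, ɖ/.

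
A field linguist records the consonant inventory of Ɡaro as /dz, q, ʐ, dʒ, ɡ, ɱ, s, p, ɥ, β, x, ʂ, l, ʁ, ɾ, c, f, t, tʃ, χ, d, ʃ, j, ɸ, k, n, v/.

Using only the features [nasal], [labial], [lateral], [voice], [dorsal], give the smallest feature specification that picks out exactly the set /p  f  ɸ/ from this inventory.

[−voice, +labial]

/p, f, ɸ/ are all [−voice], [+labial], and no other segment in the inventory matches both values. Dropping any one of them over-generates: [+labial] alone would also admit /ɱ, ɥ, β, v/; [−voice] alone would also admit /q, s, x, ʂ, …/. No other single listed feature picks out exactly this set either, so fewer than two features will not do.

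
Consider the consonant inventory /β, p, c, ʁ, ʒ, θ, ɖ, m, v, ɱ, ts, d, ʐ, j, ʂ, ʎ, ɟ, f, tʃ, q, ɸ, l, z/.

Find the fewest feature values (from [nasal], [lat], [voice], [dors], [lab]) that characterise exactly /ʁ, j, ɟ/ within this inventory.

/ʁ, j, ɟ/ are all [+voice], [−lateral], [+dorsal], and no other segment in the inventory matches all three values. Dropping any one of them over-generates: [−lateral, +dorsal] alone would also admit /c, q/; [+voice, +dorsal] alone would also admit /ʎ/; [+voice, −lateral] alone would also admit /β, ʒ, ɖ, m, …/. No other combination of two listed features picks out exactly this set either, so fewer than three features will not do.

[+voice, −lat, +dors]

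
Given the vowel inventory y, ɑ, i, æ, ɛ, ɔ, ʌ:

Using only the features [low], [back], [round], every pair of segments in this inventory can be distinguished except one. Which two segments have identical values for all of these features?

/ɛ/ (mid front unrounded lax vowel) and /i/ (high front unrounded tense vowel) are both [−low], [−back], [−round], so none of the listed features separates them. (They do differ in [high] and [tense], which are not among the given features.) Every other pair in the inventory differs on at least one listed feature.

ɛ, i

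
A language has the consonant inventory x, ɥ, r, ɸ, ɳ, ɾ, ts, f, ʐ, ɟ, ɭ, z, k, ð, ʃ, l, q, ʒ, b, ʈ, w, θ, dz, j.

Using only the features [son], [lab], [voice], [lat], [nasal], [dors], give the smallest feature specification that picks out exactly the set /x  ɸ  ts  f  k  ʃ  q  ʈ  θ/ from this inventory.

Every target segment is [−voice] and no other inventory member is, so one feature is enough.

[−voice]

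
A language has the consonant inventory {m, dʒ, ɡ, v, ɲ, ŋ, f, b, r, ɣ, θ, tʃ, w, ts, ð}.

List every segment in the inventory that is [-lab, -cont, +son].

ɲ, ŋ

Eliminate segments failing any feature: /m, v, f, b, w/ are [+labial]; /dʒ, ɡ, tʃ, ts/ are [-sonorant]; /r, ɣ, θ, ð/ are [+continuant]. The remaining /ɲ, ŋ/ satisfy [-labial], [-continuant], [+sonorant].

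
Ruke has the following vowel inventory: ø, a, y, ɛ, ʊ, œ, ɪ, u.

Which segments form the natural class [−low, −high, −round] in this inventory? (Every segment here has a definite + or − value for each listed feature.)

Checking each segment against [−low], [−high], [−round]: /ɛ/ (mid front unrounded lax vowel) satisfies every feature; every other segment in the inventory fails at least one.

ɛ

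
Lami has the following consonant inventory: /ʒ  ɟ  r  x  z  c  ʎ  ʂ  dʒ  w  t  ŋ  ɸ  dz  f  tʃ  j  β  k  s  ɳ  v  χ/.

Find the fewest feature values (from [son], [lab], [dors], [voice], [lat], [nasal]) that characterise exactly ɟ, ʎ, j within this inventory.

[+voice, −nasal, −lab, +dors]

/ɟ, ʎ, j/ are all [+voice], [−nasal], [−labial], [+dorsal], and no other segment in the inventory matches all four values. Dropping any one of them over-generates: [−nasal, −labial, +dorsal] alone would also admit /x, c, k, χ/; [+voice, −labial, +dorsal] alone would also admit /ŋ/; [+voice, −nasal, +dorsal] alone would also admit /w/; [+voice, −nasal, −labial] alone would also admit /ʒ, r, z, dʒ, …/. No other combination of three listed features picks out exactly this set either, so fewer than four features will not do.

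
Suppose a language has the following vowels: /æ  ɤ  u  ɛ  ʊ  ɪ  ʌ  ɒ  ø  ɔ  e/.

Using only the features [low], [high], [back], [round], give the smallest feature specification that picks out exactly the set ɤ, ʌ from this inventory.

Every target segment is [+back], [−round]; each remaining inventory member fails at least one of these. Each conjunct is needed — [−round] alone would also admit /æ, ɛ, ɪ, e/; [+back] alone would also admit /u, ʊ, ɒ, ɔ/ — and no other single listed feature has exactly this extension, so two is the minimum.

[+back, −round]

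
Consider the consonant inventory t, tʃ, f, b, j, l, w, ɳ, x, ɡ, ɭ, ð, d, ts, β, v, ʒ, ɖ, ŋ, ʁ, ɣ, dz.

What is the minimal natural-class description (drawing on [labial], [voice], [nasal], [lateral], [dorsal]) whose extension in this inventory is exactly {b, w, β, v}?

[+voice, +labial]

Every target segment is [+voice], [+labial]; each remaining inventory member fails at least one of these. Each conjunct is needed — [+labial] alone would also admit /f/; [+voice] alone would also admit /j, l, ɳ, ɡ, …/ — and no other single listed feature has exactly this extension, so two is the minimum.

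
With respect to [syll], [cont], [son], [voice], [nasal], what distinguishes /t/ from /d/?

/t/ (voiceless alveolar stop) and /d/ (voiced alveolar stop) agree on [−syllabic], [−continuant], [−sonorant], [−nasal]. They differ on [voice] (/t/ [−], /d/ [+]).

[voice]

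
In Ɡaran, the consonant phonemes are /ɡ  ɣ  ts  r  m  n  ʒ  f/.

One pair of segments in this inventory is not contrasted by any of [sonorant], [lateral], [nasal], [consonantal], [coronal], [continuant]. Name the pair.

/f/ (voiceless labiodental fricative) and /ɣ/ (voiced velar fricative) are both [-sonorant], [-lateral], [-nasal], [+consonantal], [-coronal], [+continuant], so none of the listed features separates them. (They do differ in [voice], [labial] and [dorsal], which are not among the given features.) Every other pair in the inventory differs on at least one listed feature.

f, ɣ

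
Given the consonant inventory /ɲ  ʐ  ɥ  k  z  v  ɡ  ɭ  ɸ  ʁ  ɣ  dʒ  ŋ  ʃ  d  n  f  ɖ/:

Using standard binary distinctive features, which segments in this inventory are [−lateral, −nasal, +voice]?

Eliminate segments failing any feature: /ɲ, ŋ, n/ are [+nasal]; /k, ɸ, ʃ, f/ are [−voice]; /ɭ/ is [+lateral]. The remaining /ʐ, ɥ, z, v, ɡ, ʁ, ɣ, dʒ, d, ɖ/ satisfy [−lateral], [−nasal], [+voice].

ʐ, ɥ, z, v, ɡ, ʁ, ɣ, dʒ, d, ɖ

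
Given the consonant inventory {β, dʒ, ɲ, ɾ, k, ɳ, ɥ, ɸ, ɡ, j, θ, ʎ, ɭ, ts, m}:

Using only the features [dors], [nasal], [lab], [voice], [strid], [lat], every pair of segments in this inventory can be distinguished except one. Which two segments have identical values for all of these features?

ɡ, j

On the given features, /ɡ/ and /j/ have an identical profile: [+dorsal], [-nasal], [-labial], [+voice], [-strident], [-lateral]. No other two segments in the inventory coincide on all 6 features. (They do differ in [sonorant], [continuant] and [back], which are not among the given features.)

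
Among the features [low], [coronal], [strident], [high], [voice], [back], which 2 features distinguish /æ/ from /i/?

[high], [low]

/æ/ is the low front unrounded vowel and /i/ is the high front unrounded tense vowel. Both are [−coronal], [−strident], [+voice], [−back]. /æ/ is [−high] while /i/ is [+high]; /æ/ is [+low] while /i/ is [−low], so the distinguishing features are [high], [low].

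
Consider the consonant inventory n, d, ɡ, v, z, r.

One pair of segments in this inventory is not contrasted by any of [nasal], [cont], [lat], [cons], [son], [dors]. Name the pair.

v, z

On the given features, /v/ and /z/ have an identical profile: [-nasal], [+continuant], [-lateral], [+consonantal], [-sonorant], [-dorsal]. No other two segments in the inventory coincide on all 6 features. (They do differ in [labial] and [coronal], which are not among the given features.)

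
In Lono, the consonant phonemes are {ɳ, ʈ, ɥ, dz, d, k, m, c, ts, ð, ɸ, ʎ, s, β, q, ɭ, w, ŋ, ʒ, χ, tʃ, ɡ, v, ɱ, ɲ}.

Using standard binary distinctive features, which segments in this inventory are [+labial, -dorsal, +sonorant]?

m, ɱ

Among the inventory, the [+labial] segments are /ɥ, m, ɸ, β, w, v, ɱ/.
Among these, [-dorsal] gives /m, ɸ, β, v, ɱ/.
Then [+sonorant] leaves /m, ɱ/.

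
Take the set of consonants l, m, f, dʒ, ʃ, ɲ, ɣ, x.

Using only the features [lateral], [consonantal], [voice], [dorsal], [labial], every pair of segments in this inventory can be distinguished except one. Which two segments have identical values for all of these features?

Both /ɣ/ and /ɲ/ are [−lateral], [+consonantal], [+voice], [+dorsal], [−labial]. Since the list omits [sonorant], [nasal], [continuant] and [back] — which do distinguish the voiced velar fricative from the palatal nasal — this pair collapses; all other pairs remain distinct.

ɣ, ɲ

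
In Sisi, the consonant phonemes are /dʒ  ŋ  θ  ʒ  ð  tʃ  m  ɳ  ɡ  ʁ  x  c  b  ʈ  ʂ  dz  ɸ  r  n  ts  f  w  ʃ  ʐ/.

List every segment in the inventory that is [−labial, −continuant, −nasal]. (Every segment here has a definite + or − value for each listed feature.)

First, the [−labial] segments are /dʒ, ŋ, θ, ʒ, ð, tʃ, ɳ, ɡ, ʁ, x, c, ʈ, ʂ, dz, r, n, ts, ʃ, ʐ/.
Intersecting with [−continuant] gives /dʒ, ŋ, tʃ, ɳ, ɡ, c, ʈ, dz, n, ts/.
Then [−nasal] leaves /dʒ, tʃ, ɡ, c, ʈ, dz, ts/.

dʒ, tʃ, ɡ, c, ʈ, dz, ts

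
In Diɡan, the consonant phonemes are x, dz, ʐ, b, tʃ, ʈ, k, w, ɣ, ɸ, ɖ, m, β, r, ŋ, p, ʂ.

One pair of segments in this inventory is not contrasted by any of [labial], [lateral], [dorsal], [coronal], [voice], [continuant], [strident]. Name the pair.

Both /b/ and /m/ are [+labial], [−lateral], [−dorsal], [−coronal], [+voice], [−continuant], [−strident]. Since the list omits [sonorant] and [nasal] — which do distinguish the voiced bilabial stop from the bilabial nasal — this pair collapses; all other pairs remain distinct.

b, m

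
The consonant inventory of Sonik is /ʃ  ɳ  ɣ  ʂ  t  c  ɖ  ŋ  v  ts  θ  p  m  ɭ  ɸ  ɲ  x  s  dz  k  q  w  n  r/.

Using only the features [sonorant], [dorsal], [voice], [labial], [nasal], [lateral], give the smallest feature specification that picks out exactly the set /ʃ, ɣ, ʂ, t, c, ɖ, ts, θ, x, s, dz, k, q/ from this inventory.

[-sonorant, -labial]

Every target segment is [-sonorant], [-labial]; each remaining inventory member fails at least one of these. Each conjunct is needed — [-labial] alone would also admit /ɳ, ŋ, ɭ, ɲ, …/; [-sonorant] alone would also admit /v, p, ɸ/ — and no other single listed feature has exactly this extension, so two is the minimum.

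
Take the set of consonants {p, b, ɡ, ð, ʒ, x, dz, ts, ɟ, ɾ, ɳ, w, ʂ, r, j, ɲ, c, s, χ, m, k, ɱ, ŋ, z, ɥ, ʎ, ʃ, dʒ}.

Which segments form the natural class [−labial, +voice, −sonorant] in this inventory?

Eliminate segments failing any feature: /p, b, w, m, ɱ, ɥ/ are [+labial]; /x, ts, ʂ, c, s, χ, k, ʃ/ are [−voice]; /ɾ, ɳ, r, j, ɲ, ŋ, ʎ/ are [+sonorant]. The remaining /ɡ, ð, ʒ, dz, ɟ, z, dʒ/ satisfy [−labial], [+voice], [−sonorant].

ɡ, ð, ʒ, dz, ɟ, z, dʒ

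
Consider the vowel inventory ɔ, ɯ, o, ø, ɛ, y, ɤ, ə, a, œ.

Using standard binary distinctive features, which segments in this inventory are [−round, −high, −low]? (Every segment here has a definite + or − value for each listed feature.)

Eliminate segments failing any feature: /ɔ, o, ø, y, œ/ are [+round]; /ɯ/ is [+high]; /a/ is [+low]. The remaining /ɛ, ɤ, ə/ satisfy [−round], [−high], [−low].

ɛ, ɤ, ə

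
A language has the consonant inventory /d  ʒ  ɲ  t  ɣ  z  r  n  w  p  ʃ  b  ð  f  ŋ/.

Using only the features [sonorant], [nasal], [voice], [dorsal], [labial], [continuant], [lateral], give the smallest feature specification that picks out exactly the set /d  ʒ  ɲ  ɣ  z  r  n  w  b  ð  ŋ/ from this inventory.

[+voice]

Every target segment is [+voice] and no other inventory member is, so one feature is enough.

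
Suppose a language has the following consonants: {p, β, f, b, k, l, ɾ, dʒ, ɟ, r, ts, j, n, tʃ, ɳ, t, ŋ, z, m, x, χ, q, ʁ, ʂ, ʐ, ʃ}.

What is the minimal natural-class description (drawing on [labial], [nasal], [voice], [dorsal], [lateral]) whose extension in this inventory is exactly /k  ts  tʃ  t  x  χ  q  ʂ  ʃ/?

Every target segment is [−voice], [−labial]; each remaining inventory member fails at least one of these. Each conjunct is needed — [−labial] alone would also admit /l, ɾ, dʒ, ɟ, …/; [−voice] alone would also admit /p, f/ — and no other single listed feature has exactly this extension, so two is the minimum.

[−voice, −labial]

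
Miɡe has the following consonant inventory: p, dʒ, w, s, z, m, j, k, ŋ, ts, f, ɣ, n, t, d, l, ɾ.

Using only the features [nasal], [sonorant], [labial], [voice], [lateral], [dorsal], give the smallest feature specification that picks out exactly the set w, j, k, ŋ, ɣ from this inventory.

/w, j, k, ŋ, ɣ/ are exactly the [+dorsal] segments in the inventory, so a single feature suffices.

[+dorsal]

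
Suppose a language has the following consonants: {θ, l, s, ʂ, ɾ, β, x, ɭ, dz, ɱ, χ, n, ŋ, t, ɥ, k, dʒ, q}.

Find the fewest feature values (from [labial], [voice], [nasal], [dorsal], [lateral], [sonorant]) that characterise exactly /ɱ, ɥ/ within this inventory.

[+sonorant, +labial]

The class [+sonorant], [+labial] has exactly /ɱ, ɥ/ as its extension in this inventory. No smaller conjunction from the listed features achieves this: [+labial] alone would also admit /β/; [+sonorant] alone would also admit /l, ɾ, ɭ, n, …/; and checking the remaining single features turns up none with this extension.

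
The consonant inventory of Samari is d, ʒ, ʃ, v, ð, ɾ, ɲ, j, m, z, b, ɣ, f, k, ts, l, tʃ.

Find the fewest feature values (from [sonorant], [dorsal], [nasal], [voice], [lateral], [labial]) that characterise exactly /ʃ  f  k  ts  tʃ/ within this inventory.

[-voice]

/ʃ, f, k, ts, tʃ/ are exactly the [-voice] segments in the inventory, so a single feature suffices.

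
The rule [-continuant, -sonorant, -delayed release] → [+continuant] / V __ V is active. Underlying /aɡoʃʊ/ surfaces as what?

[aɣoʃʊ]

Only /ɡ/ occurs between two vowels (/a/ __ /o/) and matches the structural description. It is a voiced velar stop, so [-continuant, -sonorant, -delayed release] holds; changing it to [+continuant] with all other features held fixed yields /ɣ/ (voiced velar fricative). No other segment meets both the structural description and the environment, so the output is [aɣoʃʊ].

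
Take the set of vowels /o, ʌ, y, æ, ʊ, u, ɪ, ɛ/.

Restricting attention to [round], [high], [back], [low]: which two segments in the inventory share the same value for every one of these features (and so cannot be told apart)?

u, ʊ

Both /u/ and /ʊ/ are [+round], [+high], [+back], [−low]. Since the list omits [tense] — which does distinguish the high back rounded tense vowel from the high back rounded lax vowel — this pair collapses; all other pairs remain distinct.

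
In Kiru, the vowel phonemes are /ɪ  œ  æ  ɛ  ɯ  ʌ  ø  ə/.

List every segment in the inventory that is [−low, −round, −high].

Checking each segment against [−low], [−round], [−high]: /ɛ/ (mid front unrounded lax vowel), /ʌ/ (mid back unrounded lax vowel), /ə/ (mid central vowel (schwa)) satisfy every feature; every other segment in the inventory fails at least one.

ɛ, ʌ, ə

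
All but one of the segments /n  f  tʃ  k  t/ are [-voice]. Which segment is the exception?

n

/n/ is the alveolar nasal, which is [+voice]; the rest — /f, t, k, tʃ/ — are [-voice].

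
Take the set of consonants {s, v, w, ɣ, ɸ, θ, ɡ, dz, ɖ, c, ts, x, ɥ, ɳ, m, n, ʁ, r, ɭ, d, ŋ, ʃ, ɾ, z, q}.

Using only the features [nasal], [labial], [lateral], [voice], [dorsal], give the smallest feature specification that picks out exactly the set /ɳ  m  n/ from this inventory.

[+nasal, −dorsal]

The class [+nasal], [−dorsal] has exactly /ɳ, m, n/ as its extension in this inventory. No smaller conjunction from the listed features achieves this: [−dorsal] alone would also admit /s, v, ɸ, θ, …/; [+nasal] alone would also admit /ŋ/; and checking the remaining single features turns up none with this extension.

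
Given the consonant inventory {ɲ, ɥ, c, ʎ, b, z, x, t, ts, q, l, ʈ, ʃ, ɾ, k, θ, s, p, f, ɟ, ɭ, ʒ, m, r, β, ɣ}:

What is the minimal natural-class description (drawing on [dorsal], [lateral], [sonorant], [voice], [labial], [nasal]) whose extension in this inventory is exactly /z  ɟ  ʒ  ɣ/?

[-sonorant, +voice, -labial]

Every target segment is [-sonorant], [+voice], [-labial]; each remaining inventory member fails at least one of these. Each conjunct is needed — [+voice, -labial] alone would also admit /ɲ, ʎ, l, ɾ, …/; [-sonorant, -labial] alone would also admit /c, x, t, ts, …/; [-sonorant, +voice] alone would also admit /b, β/ — and no other combination of two listed features has exactly this extension, so three is the minimum.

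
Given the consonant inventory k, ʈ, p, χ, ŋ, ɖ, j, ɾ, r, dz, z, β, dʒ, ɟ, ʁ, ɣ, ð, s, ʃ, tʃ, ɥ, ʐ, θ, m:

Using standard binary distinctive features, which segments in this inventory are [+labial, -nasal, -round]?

p, β

Eliminate segments failing any feature: /k, ʈ, χ, ŋ, ɖ, j, ɾ, r, dz, z, dʒ, ɟ, ʁ, ɣ, ð, s, ʃ, tʃ, ʐ, θ/ are [-labial]; /ɥ/ is [+round]; /m/ is [+nasal]. The remaining /p, β/ satisfy [+labial], [-nasal], [-round].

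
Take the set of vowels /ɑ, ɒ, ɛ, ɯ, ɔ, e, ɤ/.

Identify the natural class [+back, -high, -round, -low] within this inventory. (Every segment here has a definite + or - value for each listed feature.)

ɤ

Eliminate segments failing any feature: /ɑ/ is [+low]; /ɒ, ɔ/ are [+round]; /ɛ, e/ are [-back]; /ɯ/ is [+high]. The remaining /ɤ/ satisfy [+back], [-high], [-round], [-low].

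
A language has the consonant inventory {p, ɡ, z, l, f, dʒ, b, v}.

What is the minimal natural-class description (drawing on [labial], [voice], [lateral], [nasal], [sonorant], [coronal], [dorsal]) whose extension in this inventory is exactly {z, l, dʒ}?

Every target segment is [+coronal] and no other inventory member is, so one feature is enough.

[+coronal]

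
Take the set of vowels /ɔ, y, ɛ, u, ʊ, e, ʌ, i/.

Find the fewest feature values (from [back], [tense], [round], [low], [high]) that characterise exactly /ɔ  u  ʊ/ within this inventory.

Every target segment is [+back], [+round]; each remaining inventory member fails at least one of these. Each conjunct is needed — [+round] alone would also admit /y/; [+back] alone would also admit /ʌ/ — and no other single listed feature has exactly this extension, so two is the minimum.

[+back, +round]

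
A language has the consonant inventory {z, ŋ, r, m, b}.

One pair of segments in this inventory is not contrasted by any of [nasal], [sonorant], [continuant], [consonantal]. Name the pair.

/ŋ/ (velar nasal) and /m/ (bilabial nasal) are both [+nasal], [+sonorant], [-continuant], [+consonantal], so none of the listed features separates them. (They do differ in [labial] and [dorsal], which are not among the given features.) Every other pair in the inventory differs on at least one listed feature.

ŋ, m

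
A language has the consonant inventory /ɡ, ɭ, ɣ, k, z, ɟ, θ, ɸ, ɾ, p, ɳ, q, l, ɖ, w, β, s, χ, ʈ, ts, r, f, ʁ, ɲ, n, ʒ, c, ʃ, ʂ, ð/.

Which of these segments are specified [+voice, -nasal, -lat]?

The [+voice] segments are /ɡ, ɭ, ɣ, z, ɟ, ɾ, ɳ, l, ɖ, w, β, r, ʁ, ɲ, n, ʒ, ð/.
Within that set, [-nasal] gives /ɡ, ɭ, ɣ, z, ɟ, ɾ, l, ɖ, w, β, r, ʁ, ʒ, ð/.
Of those, [-lateral] leaves /ɡ, ɣ, z, ɟ, ɾ, ɖ, w, β, r, ʁ, ʒ, ð/.

ɡ, ɣ, z, ɟ, ɾ, ɖ, w, β, r, ʁ, ʒ, ð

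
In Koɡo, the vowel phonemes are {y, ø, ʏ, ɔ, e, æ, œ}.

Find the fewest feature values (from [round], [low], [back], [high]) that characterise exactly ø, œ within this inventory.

Every target segment is [-high], [-back], [+round]; each remaining inventory member fails at least one of these. Each conjunct is needed — [-back, +round] alone would also admit /y, ʏ/; [-high, +round] alone would also admit /ɔ/; [-high, -back] alone would also admit /e, æ/ — and no other combination of two listed features has exactly this extension, so three is the minimum.

[-high, -back, +round]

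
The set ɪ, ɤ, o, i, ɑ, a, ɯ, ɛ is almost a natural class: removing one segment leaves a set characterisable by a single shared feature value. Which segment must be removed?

o

[round] groups all but one: /ɤ, ɪ, ɛ, ɯ, i, a, ɑ/ share [−round] while /o/ (mid back rounded tense vowel) alone is [+round]. Removing any other segment would not leave a single-feature class that excludes it.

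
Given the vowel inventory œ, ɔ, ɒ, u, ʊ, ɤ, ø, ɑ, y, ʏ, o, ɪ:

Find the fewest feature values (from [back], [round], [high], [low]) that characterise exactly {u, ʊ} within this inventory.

[+high, +back]

The class [+high], [+back] has exactly /u, ʊ/ as its extension in this inventory. No smaller conjunction from the listed features achieves this: [+back] alone would also admit /ɔ, ɒ, ɤ, ɑ, …/; [+high] alone would also admit /y, ʏ, ɪ/; and checking the remaining single features turns up none with this extension.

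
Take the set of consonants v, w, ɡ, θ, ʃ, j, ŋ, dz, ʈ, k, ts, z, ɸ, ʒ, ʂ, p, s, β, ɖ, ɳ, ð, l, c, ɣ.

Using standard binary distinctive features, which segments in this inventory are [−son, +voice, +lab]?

v, β

Checking each segment against [−sonorant], [+voice], [+labial]: /v/ (voiced labiodental fricative), /β/ (voiced bilabial fricative) satisfy every feature; every other segment in the inventory fails at least one.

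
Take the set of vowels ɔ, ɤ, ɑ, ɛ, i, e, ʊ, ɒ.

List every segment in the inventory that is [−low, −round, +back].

Checking each segment against [−low], [−round], [+back]: /ɤ/ (mid back unrounded tense vowel) satisfies every feature; every other segment in the inventory fails at least one.

ɤ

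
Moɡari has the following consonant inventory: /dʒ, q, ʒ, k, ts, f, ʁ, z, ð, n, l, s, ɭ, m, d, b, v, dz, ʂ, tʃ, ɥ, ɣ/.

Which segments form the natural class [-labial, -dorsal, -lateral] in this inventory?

dʒ, ʒ, ts, z, ð, n, s, d, dz, ʂ, tʃ

Among the inventory, the [-labial] segments are /dʒ, q, ʒ, k, ts, ʁ, z, ð, n, l, s, ɭ, d, dz, ʂ, tʃ, ɣ/.
Then [-dorsal] gives /dʒ, ʒ, ts, z, ð, n, l, s, ɭ, d, dz, ʂ, tʃ/.
Then [-lateral] leaves /dʒ, ʒ, ts, z, ð, n, s, d, dz, ʂ, tʃ/.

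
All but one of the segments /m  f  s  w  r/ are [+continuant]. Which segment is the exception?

/s, w, r, f/ are all [+continuant]; /m/ (bilabial nasal) is [−continuant].

m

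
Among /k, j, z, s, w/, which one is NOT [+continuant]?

/j, z, w, s/ are all [+continuant]; /k/ (voiceless velar stop) is [-continuant].

k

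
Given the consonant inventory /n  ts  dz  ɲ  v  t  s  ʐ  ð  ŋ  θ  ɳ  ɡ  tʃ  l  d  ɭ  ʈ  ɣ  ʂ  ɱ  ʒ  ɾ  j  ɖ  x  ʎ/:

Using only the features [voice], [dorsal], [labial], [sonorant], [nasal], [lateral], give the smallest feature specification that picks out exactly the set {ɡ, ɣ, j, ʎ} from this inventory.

[+voice, −nasal, +dorsal]

Every target segment is [+voice], [−nasal], [+dorsal]; each remaining inventory member fails at least one of these. Each conjunct is needed — [−nasal, +dorsal] alone would also admit /x/; [+voice, +dorsal] alone would also admit /ɲ, ŋ/; [+voice, −nasal] alone would also admit /dz, v, ʐ, ð, …/ — and no other combination of two listed features has exactly this extension, so three is the minimum.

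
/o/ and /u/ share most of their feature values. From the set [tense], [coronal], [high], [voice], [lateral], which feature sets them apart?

[high]

/o/ is the mid back rounded tense vowel and /u/ is the high back rounded tense vowel. Both are [+tense], [-coronal], [+voice], [-lateral]. /o/ is [-high] while /u/ is [+high], so the distinguishing feature is [high].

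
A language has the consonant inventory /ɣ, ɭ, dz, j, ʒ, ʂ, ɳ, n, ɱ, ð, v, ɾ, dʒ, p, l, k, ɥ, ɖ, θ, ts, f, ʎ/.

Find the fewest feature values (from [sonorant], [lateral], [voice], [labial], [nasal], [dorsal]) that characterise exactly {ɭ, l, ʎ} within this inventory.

Every target segment is [+lateral] and no other inventory member is, so one feature is enough.

[+lateral]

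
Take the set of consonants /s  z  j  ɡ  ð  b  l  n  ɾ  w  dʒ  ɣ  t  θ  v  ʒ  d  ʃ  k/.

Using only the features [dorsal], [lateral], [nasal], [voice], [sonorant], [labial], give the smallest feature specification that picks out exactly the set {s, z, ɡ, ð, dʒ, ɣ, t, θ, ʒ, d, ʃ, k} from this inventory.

/s, z, ɡ, ð, dʒ, ɣ, t, θ, ʒ, d, ʃ, k/ are all [−sonorant], [−labial], and no other segment in the inventory matches both values. Dropping any one of them over-generates: [−labial] alone would also admit /j, l, n, ɾ/; [−sonorant] alone would also admit /b, v/. No other single listed feature picks out exactly this set either, so fewer than two features will not do.

[−sonorant, −labial]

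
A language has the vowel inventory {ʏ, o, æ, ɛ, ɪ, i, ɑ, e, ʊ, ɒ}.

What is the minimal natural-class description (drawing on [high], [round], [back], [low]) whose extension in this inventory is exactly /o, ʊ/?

[-low, +back]

Every target segment is [-low], [+back]; each remaining inventory member fails at least one of these. Each conjunct is needed — [+back] alone would also admit /ɑ, ɒ/; [-low] alone would also admit /ʏ, ɛ, ɪ, i, …/ — and no other single listed feature has exactly this extension, so two is the minimum.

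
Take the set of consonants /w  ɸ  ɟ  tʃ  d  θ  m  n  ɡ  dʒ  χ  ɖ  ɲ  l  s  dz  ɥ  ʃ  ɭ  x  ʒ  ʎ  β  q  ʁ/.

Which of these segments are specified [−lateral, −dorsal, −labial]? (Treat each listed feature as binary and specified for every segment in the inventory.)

Checking each segment against [−lateral], [−dorsal], [−labial]: /tʃ/ (voiceless postalveolar affricate), /d/ (voiced alveolar stop), /θ/ (voiceless dental fricative), /n/ (alveolar nasal), /dʒ/ (voiced postalveolar affricate), /ɖ/ (voiced retroflex stop), among others, satisfy every feature; every other segment in the inventory fails at least one.

tʃ, d, θ, n, dʒ, ɖ, s, dz, ʃ, ʒ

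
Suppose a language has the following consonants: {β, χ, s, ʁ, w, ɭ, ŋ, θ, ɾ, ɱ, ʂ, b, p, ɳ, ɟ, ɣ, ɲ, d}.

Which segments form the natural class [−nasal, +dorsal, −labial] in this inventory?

Among the inventory, the [−nasal] segments are /β, χ, s, ʁ, w, ɭ, θ, ɾ, ʂ, b, p, ɟ, ɣ, d/.
Intersecting with [+dorsal] gives /χ, ʁ, w, ɟ, ɣ/.
Of those, [−labial] leaves /χ, ʁ, ɟ, ɣ/.

χ, ʁ, ɟ, ɣ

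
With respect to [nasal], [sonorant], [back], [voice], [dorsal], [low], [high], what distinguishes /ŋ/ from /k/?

/ŋ/ (velar nasal) and /k/ (voiceless velar stop) agree on [+back], [+dorsal], [-low], [+high]. They differ on [sonorant] (/ŋ/ [+], /k/ [-]), [voice] (/ŋ/ [+], /k/ [-]), [nasal] (/ŋ/ [+], /k/ [-]).

[sonorant], [voice], [nasal]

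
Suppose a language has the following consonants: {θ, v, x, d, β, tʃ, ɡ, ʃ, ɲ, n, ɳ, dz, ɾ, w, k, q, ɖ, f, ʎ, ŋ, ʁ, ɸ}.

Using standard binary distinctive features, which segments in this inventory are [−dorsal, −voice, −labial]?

Checking each segment against [−dorsal], [−voice], [−labial]: /θ/ (voiceless dental fricative), /tʃ/ (voiceless postalveolar affricate), /ʃ/ (voiceless postalveolar fricative) satisfy every feature; every other segment in the inventory fails at least one.

θ, tʃ, ʃ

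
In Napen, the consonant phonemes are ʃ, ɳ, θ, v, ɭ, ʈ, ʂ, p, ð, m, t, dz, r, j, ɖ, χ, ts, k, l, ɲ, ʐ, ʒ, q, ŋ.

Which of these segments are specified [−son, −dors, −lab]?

Checking each segment against [−sonorant], [−dorsal], [−labial]: /ʃ/ (voiceless postalveolar fricative), /θ/ (voiceless dental fricative), /ʈ/ (voiceless retroflex stop), /ʂ/ (voiceless retroflex fricative), /ð/ (voiced dental fricative), /t/ (voiceless alveolar stop), among others, satisfy every feature; every other segment in the inventory fails at least one.

ʃ, θ, ʈ, ʂ, ð, t, dz, ɖ, ts, ʐ, ʒ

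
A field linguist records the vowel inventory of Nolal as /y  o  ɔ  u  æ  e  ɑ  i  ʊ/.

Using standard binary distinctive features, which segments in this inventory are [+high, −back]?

y, i

Checking each segment against [+high], [−back]: /y/ (high front rounded tense vowel), /i/ (high front unrounded tense vowel) satisfy every feature; every other segment in the inventory fails at least one.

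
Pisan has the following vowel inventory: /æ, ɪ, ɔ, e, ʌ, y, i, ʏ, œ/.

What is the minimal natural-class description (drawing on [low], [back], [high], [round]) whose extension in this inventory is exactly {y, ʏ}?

[+high, +round]

/y, ʏ/ are all [+high], [+round], and no other segment in the inventory matches both values. Dropping any one of them over-generates: [+round] alone would also admit /ɔ, œ/; [+high] alone would also admit /ɪ, i/. No other single listed feature picks out exactly this set either, so fewer than two features will not do.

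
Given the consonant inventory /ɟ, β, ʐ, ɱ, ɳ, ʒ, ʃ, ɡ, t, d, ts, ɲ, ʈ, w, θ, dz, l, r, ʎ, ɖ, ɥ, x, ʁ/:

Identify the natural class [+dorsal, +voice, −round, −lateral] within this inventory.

ɟ, ɡ, ɲ, ʁ

Among the inventory, the [+dorsal] segments are /ɟ, ɡ, ɲ, w, ʎ, ɥ, x, ʁ/.
Among these, [+voice] gives /ɟ, ɡ, ɲ, w, ʎ, ɥ, ʁ/.
Of those, [−round] gives /ɟ, ɡ, ɲ, ʎ, ʁ/.
Intersecting with [−lateral] leaves /ɟ, ɡ, ɲ, ʁ/.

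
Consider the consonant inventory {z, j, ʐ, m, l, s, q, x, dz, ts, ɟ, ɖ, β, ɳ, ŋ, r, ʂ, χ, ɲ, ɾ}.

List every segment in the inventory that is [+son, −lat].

Checking each segment against [+sonorant], [−lateral]: /j/ (palatal glide), /m/ (bilabial nasal), /ɳ/ (retroflex nasal), /ŋ/ (velar nasal), /r/ (alveolar trill), /ɲ/ (palatal nasal), among others, satisfy every feature; every other segment in the inventory fails at least one.

j, m, ɳ, ŋ, r, ɲ, ɾ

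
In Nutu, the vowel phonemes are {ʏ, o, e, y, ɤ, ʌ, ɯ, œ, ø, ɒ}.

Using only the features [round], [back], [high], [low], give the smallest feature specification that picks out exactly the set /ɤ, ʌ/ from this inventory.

The class [−high], [+back], [−round] has exactly /ɤ, ʌ/ as its extension in this inventory. No smaller conjunction from the listed features achieves this: [+back, −round] alone would also admit /ɯ/; [−high, −round] alone would also admit /e/; [−high, +back] alone would also admit /o, ɒ/; and checking the remaining two-feature bundles turns up none with this extension.

[−high, +back, −round]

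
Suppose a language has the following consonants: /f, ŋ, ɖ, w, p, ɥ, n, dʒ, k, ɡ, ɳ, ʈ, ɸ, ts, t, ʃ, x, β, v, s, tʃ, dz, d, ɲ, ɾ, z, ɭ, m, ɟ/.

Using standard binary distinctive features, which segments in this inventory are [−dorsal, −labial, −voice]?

ʈ, ts, t, ʃ, s, tʃ

First, the [−dorsal] segments are /f, ɖ, p, n, dʒ, ɳ, ʈ, ɸ, ts, t, ʃ, β, v, s, tʃ, dz, d, ɾ, z, ɭ, m/.
Then [−labial] gives /ɖ, n, dʒ, ɳ, ʈ, ts, t, ʃ, s, tʃ, dz, d, ɾ, z, ɭ/.
Among these, [−voice] leaves /ʈ, ts, t, ʃ, s, tʃ/.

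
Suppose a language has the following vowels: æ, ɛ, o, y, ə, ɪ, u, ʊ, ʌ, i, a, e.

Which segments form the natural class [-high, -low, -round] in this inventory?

ɛ, ə, ʌ, e

Eliminate segments failing any feature: /æ, a/ are [+low]; /o/ is [+round]; /y, ɪ, u, ʊ, i/ are [+high]. The remaining /ɛ, ə, ʌ, e/ satisfy [-high], [-low], [-round].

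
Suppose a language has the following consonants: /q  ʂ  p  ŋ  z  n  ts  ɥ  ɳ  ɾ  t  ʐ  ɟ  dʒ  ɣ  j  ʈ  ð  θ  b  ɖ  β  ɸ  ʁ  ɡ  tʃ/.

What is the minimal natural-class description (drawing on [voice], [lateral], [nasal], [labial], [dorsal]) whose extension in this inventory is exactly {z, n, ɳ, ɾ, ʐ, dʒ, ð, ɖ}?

Every target segment is [+voice], [−labial], [−dorsal]; each remaining inventory member fails at least one of these. Each conjunct is needed — [−labial, −dorsal] alone would also admit /ʂ, ts, t, ʈ, …/; [+voice, −dorsal] alone would also admit /b, β/; [+voice, −labial] alone would also admit /ŋ, ɟ, ɣ, j, …/ — and no other combination of two listed features has exactly this extension, so three is the minimum.

[+voice, −labial, −dorsal]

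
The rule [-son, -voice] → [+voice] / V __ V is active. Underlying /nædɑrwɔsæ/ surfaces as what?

Only /s/ occurs between two vowels (/ɔ/ __ /æ/) and matches the structural description. It is a voiceless alveolar fricative, so [-son, -voice] holds; changing it to [+voice] with all other features held fixed yields /z/ (voiced alveolar fricative). No other segment meets both the structural description and the environment, so the output is [nædɑrwɔzæ].

[nædɑrwɔzæ]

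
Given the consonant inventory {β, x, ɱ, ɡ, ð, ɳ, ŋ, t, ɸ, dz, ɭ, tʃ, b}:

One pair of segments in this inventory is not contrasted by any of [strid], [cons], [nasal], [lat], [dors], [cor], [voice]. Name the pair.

b, β

/b/ (voiced bilabial stop) and /β/ (voiced bilabial fricative) are both [-strident], [+consonantal], [-nasal], [-lateral], [-dorsal], [-coronal], [+voice], so none of the listed features separates them. (They do differ in [continuant], which is not among the given features.) Every other pair in the inventory differs on at least one listed feature.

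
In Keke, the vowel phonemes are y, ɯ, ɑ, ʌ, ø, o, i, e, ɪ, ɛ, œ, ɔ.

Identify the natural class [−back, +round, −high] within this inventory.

ø, œ

The [−back] segments are /y, ø, i, e, ɪ, ɛ, œ/.
Intersecting with [+round] gives /y, ø, œ/.
Of those, [−high] leaves /ø, œ/.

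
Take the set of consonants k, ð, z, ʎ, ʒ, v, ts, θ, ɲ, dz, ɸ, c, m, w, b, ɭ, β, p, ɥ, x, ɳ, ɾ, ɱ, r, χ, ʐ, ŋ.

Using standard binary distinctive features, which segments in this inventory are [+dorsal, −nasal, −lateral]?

Eliminate segments failing any feature: /ð, z, ʒ, v, ts, θ, dz, ɸ, m, b, ɭ, β, p, ɳ, ɾ, ɱ, r, ʐ/ are [−dorsal]; /ʎ/ is [+lateral]; /ɲ, ŋ/ are [+nasal]. The remaining /k, c, w, ɥ, x, χ/ satisfy [+dorsal], [−nasal], [−lateral].

k, c, w, ɥ, x, χ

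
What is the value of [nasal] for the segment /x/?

As the voiceless velar fricative, /x/ is [-nasal].

[-nasal]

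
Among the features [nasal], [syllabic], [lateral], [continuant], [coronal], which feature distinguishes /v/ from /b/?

[continuant]

/v/ is the voiced labiodental fricative and /b/ is the voiced bilabial stop. Both are [−nasal], [−syllabic], [−lateral], [−coronal]. /v/ is [+continuant] while /b/ is [−continuant], so the distinguishing feature is [continuant].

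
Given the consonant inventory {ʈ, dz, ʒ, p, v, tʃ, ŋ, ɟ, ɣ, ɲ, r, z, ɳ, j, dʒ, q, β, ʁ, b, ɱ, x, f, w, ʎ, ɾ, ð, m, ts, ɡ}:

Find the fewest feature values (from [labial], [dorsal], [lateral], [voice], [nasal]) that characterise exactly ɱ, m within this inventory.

The class [+nasal], [+labial] has exactly /ɱ, m/ as its extension in this inventory. No smaller conjunction from the listed features achieves this: [+labial] alone would also admit /p, v, β, b, …/; [+nasal] alone would also admit /ŋ, ɲ, ɳ/; and checking the remaining single features turns up none with this extension.

[+nasal, +labial]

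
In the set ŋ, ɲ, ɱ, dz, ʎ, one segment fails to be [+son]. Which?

dz

/ɱ, ɲ, ʎ, ŋ/ are all [+sonorant]; /dz/ (voiced alveolar affricate) is [−sonorant].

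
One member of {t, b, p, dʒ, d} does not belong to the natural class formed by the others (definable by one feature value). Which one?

[delayed release] (equivalently [strident]) groups all but one: /b, p, d, t/ share [−delayed release] while /dʒ/ (voiced postalveolar affricate) alone is [+delayed release]. Removing any other segment would not leave a single-feature class that excludes it.

dʒ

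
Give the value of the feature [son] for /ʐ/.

/ʐ/ is the voiced retroflex fricative. The feature [sonorant] marks segments produced without turbulent airflow (nasals, liquids, glides, vowels); /ʐ/ lacks this property, so it is [−sonorant].

[−sonorant]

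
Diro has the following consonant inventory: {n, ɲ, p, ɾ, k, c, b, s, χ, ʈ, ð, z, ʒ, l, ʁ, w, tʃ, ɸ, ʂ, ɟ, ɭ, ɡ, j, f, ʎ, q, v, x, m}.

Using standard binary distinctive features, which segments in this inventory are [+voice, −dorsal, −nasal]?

ɾ, b, ð, z, ʒ, l, ɭ, v

The [+voice] segments are /n, ɲ, ɾ, b, ð, z, ʒ, l, ʁ, w, ɟ, ɭ, ɡ, j, ʎ, v, m/.
Then [−dorsal] gives /n, ɾ, b, ð, z, ʒ, l, ɭ, v, m/.
Intersecting with [−nasal] leaves /ɾ, b, ð, z, ʒ, l, ɭ, v/.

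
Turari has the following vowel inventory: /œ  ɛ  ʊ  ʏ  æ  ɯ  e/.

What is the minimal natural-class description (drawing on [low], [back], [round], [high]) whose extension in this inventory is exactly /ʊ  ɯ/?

[+back]

Every target segment is [+back] and no other inventory member is, so one feature is enough.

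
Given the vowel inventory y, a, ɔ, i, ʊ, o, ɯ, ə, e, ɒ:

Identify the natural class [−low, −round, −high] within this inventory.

Eliminate segments failing any feature: /y, ɔ, ʊ, o/ are [+round]; /a, ɒ/ are [+low]; /i, ɯ/ are [+high]. The remaining /ə, e/ satisfy [−low], [−round], [−high].

ə, e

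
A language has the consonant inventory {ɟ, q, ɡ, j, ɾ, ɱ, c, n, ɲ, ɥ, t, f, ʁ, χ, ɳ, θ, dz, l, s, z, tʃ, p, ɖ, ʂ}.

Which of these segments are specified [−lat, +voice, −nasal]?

Checking each segment against [−lateral], [+voice], [−nasal]: /ɟ/ (voiced palatal stop), /ɡ/ (voiced velar stop), /j/ (palatal glide), /ɾ/ (alveolar tap), /ɥ/ (labial-palatal glide), /ʁ/ (voiced uvular fricative), among others, satisfy every feature; every other segment in the inventory fails at least one.

ɟ, ɡ, j, ɾ, ɥ, ʁ, dz, z, ɖ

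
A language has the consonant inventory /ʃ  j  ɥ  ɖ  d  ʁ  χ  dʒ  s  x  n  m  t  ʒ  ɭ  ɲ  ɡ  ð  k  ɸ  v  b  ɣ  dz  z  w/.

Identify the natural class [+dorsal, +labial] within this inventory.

Checking each segment against [+dorsal], [+labial]: /ɥ/ (labial-palatal glide), /w/ (labial-velar glide) satisfy every feature; every other segment in the inventory fails at least one.

ɥ, w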